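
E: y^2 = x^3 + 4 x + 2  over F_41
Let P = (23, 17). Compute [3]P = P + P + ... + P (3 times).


k = 3 = 11_2 (binary, LSB first: 11)
Double-and-add from P = (23, 17):
  bit 0 = 1: acc = O + (23, 17) = (23, 17)
  bit 1 = 1: acc = (23, 17) + (3, 0) = (23, 24)

3P = (23, 24)


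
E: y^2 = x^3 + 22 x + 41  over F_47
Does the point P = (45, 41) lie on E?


Check whether y^2 = x^3 + 22 x + 41 (mod 47) for (x, y) = (45, 41).
LHS: y^2 = 41^2 mod 47 = 36
RHS: x^3 + 22 x + 41 = 45^3 + 22*45 + 41 mod 47 = 36
LHS = RHS

Yes, on the curve


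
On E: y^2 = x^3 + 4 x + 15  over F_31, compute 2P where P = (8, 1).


Doubling: s = (3 x1^2 + a) / (2 y1)
s = (3*8^2 + 4) / (2*1) mod 31 = 5
x3 = s^2 - 2 x1 mod 31 = 5^2 - 2*8 = 9
y3 = s (x1 - x3) - y1 mod 31 = 5 * (8 - 9) - 1 = 25

2P = (9, 25)


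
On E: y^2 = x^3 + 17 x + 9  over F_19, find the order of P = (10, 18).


Compute successive multiples of P until we hit O:
  1P = (10, 18)
  2P = (8, 7)
  3P = (17, 10)
  4P = (3, 12)
  5P = (11, 11)
  6P = (9, 13)
  7P = (6, 2)
  8P = (0, 3)
  ... (continuing to 19P)
  19P = O

ord(P) = 19


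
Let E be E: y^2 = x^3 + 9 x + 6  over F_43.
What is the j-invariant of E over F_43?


Delta = -16(4 a^3 + 27 b^2) mod 43 = 13
-1728 * (4 a)^3 = -1728 * (4*9)^3 mod 43 = 35
j = 35 * 13^(-1) mod 43 = 6

j = 6 (mod 43)


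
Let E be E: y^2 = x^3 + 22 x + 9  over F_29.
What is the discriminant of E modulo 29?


4 a^3 + 27 b^2 = 4*22^3 + 27*9^2 = 42592 + 2187 = 44779
Delta = -16 * (44779) = -716464
Delta mod 29 = 10

Delta = 10 (mod 29)


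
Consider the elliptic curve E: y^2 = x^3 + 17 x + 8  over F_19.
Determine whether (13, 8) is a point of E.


Check whether y^2 = x^3 + 17 x + 8 (mod 19) for (x, y) = (13, 8).
LHS: y^2 = 8^2 mod 19 = 7
RHS: x^3 + 17 x + 8 = 13^3 + 17*13 + 8 mod 19 = 13
LHS != RHS

No, not on the curve


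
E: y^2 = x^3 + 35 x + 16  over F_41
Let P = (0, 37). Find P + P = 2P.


Doubling: s = (3 x1^2 + a) / (2 y1)
s = (3*0^2 + 35) / (2*37) mod 41 = 11
x3 = s^2 - 2 x1 mod 41 = 11^2 - 2*0 = 39
y3 = s (x1 - x3) - y1 mod 41 = 11 * (0 - 39) - 37 = 26

2P = (39, 26)


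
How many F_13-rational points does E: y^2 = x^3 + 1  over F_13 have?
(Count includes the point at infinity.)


For each x in F_13, count y with y^2 = x^3 + 0 x + 1 mod 13:
  x = 0: RHS = 1, y in [1, 12]  -> 2 point(s)
  x = 2: RHS = 9, y in [3, 10]  -> 2 point(s)
  x = 4: RHS = 0, y in [0]  -> 1 point(s)
  x = 5: RHS = 9, y in [3, 10]  -> 2 point(s)
  x = 6: RHS = 9, y in [3, 10]  -> 2 point(s)
  x = 10: RHS = 0, y in [0]  -> 1 point(s)
  x = 12: RHS = 0, y in [0]  -> 1 point(s)
Affine points: 11. Add the point at infinity: total = 12.

#E(F_13) = 12


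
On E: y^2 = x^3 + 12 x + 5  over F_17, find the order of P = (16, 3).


Compute successive multiples of P until we hit O:
  1P = (16, 3)
  2P = (4, 10)
  3P = (1, 1)
  4P = (1, 16)
  5P = (4, 7)
  6P = (16, 14)
  7P = O

ord(P) = 7


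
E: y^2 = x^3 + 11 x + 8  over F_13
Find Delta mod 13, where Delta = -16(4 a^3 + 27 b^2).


4 a^3 + 27 b^2 = 4*11^3 + 27*8^2 = 5324 + 1728 = 7052
Delta = -16 * (7052) = -112832
Delta mod 13 = 8

Delta = 8 (mod 13)


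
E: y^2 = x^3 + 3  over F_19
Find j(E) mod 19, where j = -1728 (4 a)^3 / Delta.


Delta = -16(4 a^3 + 27 b^2) mod 19 = 7
-1728 * (4 a)^3 = -1728 * (4*0)^3 mod 19 = 0
j = 0 * 7^(-1) mod 19 = 0

j = 0 (mod 19)


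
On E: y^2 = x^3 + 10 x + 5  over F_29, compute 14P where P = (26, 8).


k = 14 = 1110_2 (binary, LSB first: 0111)
Double-and-add from P = (26, 8):
  bit 0 = 0: acc unchanged = O
  bit 1 = 1: acc = O + (28, 20) = (28, 20)
  bit 2 = 1: acc = (28, 20) + (1, 4) = (6, 7)
  bit 3 = 1: acc = (6, 7) + (2, 27) = (17, 19)

14P = (17, 19)


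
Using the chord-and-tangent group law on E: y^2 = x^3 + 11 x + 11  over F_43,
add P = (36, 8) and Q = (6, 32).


P != Q, so use the chord formula.
s = (y2 - y1) / (x2 - x1) = (24) / (13) mod 43 = 25
x3 = s^2 - x1 - x2 mod 43 = 25^2 - 36 - 6 = 24
y3 = s (x1 - x3) - y1 mod 43 = 25 * (36 - 24) - 8 = 34

P + Q = (24, 34)


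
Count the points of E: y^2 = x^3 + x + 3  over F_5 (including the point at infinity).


For each x in F_5, count y with y^2 = x^3 + 1 x + 3 mod 5:
  x = 1: RHS = 0, y in [0]  -> 1 point(s)
  x = 4: RHS = 1, y in [1, 4]  -> 2 point(s)
Affine points: 3. Add the point at infinity: total = 4.

#E(F_5) = 4


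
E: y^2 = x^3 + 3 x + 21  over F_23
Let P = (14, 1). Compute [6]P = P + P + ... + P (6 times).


k = 6 = 110_2 (binary, LSB first: 011)
Double-and-add from P = (14, 1):
  bit 0 = 0: acc unchanged = O
  bit 1 = 1: acc = O + (13, 7) = (13, 7)
  bit 2 = 1: acc = (13, 7) + (6, 18) = (6, 5)

6P = (6, 5)


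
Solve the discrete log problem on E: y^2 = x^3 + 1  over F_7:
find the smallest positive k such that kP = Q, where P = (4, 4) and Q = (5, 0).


Enumerate multiples of P until we hit Q = (5, 0):
  1P = (4, 4)
  2P = (0, 6)
  3P = (5, 0)
Match found at i = 3.

k = 3


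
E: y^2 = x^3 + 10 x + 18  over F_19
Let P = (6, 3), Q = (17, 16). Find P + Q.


P != Q, so use the chord formula.
s = (y2 - y1) / (x2 - x1) = (13) / (11) mod 19 = 15
x3 = s^2 - x1 - x2 mod 19 = 15^2 - 6 - 17 = 12
y3 = s (x1 - x3) - y1 mod 19 = 15 * (6 - 12) - 3 = 2

P + Q = (12, 2)


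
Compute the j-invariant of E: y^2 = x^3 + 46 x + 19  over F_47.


Delta = -16(4 a^3 + 27 b^2) mod 47 = 11
-1728 * (4 a)^3 = -1728 * (4*46)^3 mod 47 = 1
j = 1 * 11^(-1) mod 47 = 30

j = 30 (mod 47)


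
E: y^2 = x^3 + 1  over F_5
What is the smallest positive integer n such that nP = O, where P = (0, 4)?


Compute successive multiples of P until we hit O:
  1P = (0, 4)
  2P = (0, 1)
  3P = O

ord(P) = 3


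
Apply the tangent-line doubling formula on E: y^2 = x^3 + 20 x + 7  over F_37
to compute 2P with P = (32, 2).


Doubling: s = (3 x1^2 + a) / (2 y1)
s = (3*32^2 + 20) / (2*2) mod 37 = 33
x3 = s^2 - 2 x1 mod 37 = 33^2 - 2*32 = 26
y3 = s (x1 - x3) - y1 mod 37 = 33 * (32 - 26) - 2 = 11

2P = (26, 11)


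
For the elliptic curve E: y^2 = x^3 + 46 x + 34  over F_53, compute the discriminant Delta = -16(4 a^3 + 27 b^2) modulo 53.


4 a^3 + 27 b^2 = 4*46^3 + 27*34^2 = 389344 + 31212 = 420556
Delta = -16 * (420556) = -6728896
Delta mod 53 = 37

Delta = 37 (mod 53)


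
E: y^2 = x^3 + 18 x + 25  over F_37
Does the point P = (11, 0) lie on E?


Check whether y^2 = x^3 + 18 x + 25 (mod 37) for (x, y) = (11, 0).
LHS: y^2 = 0^2 mod 37 = 0
RHS: x^3 + 18 x + 25 = 11^3 + 18*11 + 25 mod 37 = 0
LHS = RHS

Yes, on the curve


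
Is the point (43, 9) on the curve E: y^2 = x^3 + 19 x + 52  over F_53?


Check whether y^2 = x^3 + 19 x + 52 (mod 53) for (x, y) = (43, 9).
LHS: y^2 = 9^2 mod 53 = 28
RHS: x^3 + 19 x + 52 = 43^3 + 19*43 + 52 mod 53 = 28
LHS = RHS

Yes, on the curve


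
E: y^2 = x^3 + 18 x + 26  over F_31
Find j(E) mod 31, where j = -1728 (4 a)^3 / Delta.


Delta = -16(4 a^3 + 27 b^2) mod 31 = 11
-1728 * (4 a)^3 = -1728 * (4*18)^3 mod 31 = 2
j = 2 * 11^(-1) mod 31 = 3

j = 3 (mod 31)


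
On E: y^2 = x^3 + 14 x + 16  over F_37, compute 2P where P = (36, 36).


Doubling: s = (3 x1^2 + a) / (2 y1)
s = (3*36^2 + 14) / (2*36) mod 37 = 10
x3 = s^2 - 2 x1 mod 37 = 10^2 - 2*36 = 28
y3 = s (x1 - x3) - y1 mod 37 = 10 * (36 - 28) - 36 = 7

2P = (28, 7)


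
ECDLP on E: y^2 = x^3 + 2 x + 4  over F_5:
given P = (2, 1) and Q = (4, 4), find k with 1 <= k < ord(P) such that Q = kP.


Enumerate multiples of P until we hit Q = (4, 4):
  1P = (2, 1)
  2P = (0, 3)
  3P = (4, 1)
  4P = (4, 4)
Match found at i = 4.

k = 4


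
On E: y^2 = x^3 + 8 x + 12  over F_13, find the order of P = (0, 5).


Compute successive multiples of P until we hit O:
  1P = (0, 5)
  2P = (10, 0)
  3P = (0, 8)
  4P = O

ord(P) = 4


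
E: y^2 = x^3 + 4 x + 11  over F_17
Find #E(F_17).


For each x in F_17, count y with y^2 = x^3 + 4 x + 11 mod 17:
  x = 1: RHS = 16, y in [4, 13]  -> 2 point(s)
  x = 3: RHS = 16, y in [4, 13]  -> 2 point(s)
  x = 6: RHS = 13, y in [8, 9]  -> 2 point(s)
  x = 7: RHS = 8, y in [5, 12]  -> 2 point(s)
  x = 11: RHS = 9, y in [3, 14]  -> 2 point(s)
  x = 12: RHS = 2, y in [6, 11]  -> 2 point(s)
  x = 13: RHS = 16, y in [4, 13]  -> 2 point(s)
Affine points: 14. Add the point at infinity: total = 15.

#E(F_17) = 15


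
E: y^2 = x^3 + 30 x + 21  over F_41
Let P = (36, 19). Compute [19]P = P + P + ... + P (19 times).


k = 19 = 10011_2 (binary, LSB first: 11001)
Double-and-add from P = (36, 19):
  bit 0 = 1: acc = O + (36, 19) = (36, 19)
  bit 1 = 1: acc = (36, 19) + (5, 3) = (37, 40)
  bit 2 = 0: acc unchanged = (37, 40)
  bit 3 = 0: acc unchanged = (37, 40)
  bit 4 = 1: acc = (37, 40) + (12, 31) = (37, 1)

19P = (37, 1)


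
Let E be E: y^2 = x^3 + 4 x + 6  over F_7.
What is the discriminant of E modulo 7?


4 a^3 + 27 b^2 = 4*4^3 + 27*6^2 = 256 + 972 = 1228
Delta = -16 * (1228) = -19648
Delta mod 7 = 1

Delta = 1 (mod 7)


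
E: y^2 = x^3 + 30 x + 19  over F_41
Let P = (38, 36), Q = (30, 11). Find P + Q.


P != Q, so use the chord formula.
s = (y2 - y1) / (x2 - x1) = (16) / (33) mod 41 = 39
x3 = s^2 - x1 - x2 mod 41 = 39^2 - 38 - 30 = 18
y3 = s (x1 - x3) - y1 mod 41 = 39 * (38 - 18) - 36 = 6

P + Q = (18, 6)


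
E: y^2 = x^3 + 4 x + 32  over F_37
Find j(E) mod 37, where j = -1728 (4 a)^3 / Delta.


Delta = -16(4 a^3 + 27 b^2) mod 37 = 15
-1728 * (4 a)^3 = -1728 * (4*4)^3 mod 37 = 27
j = 27 * 15^(-1) mod 37 = 24

j = 24 (mod 37)


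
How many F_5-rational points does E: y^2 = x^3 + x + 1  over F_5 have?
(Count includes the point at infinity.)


For each x in F_5, count y with y^2 = x^3 + 1 x + 1 mod 5:
  x = 0: RHS = 1, y in [1, 4]  -> 2 point(s)
  x = 2: RHS = 1, y in [1, 4]  -> 2 point(s)
  x = 3: RHS = 1, y in [1, 4]  -> 2 point(s)
  x = 4: RHS = 4, y in [2, 3]  -> 2 point(s)
Affine points: 8. Add the point at infinity: total = 9.

#E(F_5) = 9


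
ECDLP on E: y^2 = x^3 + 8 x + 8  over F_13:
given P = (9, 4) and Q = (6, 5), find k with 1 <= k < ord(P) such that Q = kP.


Enumerate multiples of P until we hit Q = (6, 5):
  1P = (9, 4)
  2P = (5, 11)
  3P = (11, 6)
  4P = (7, 11)
  5P = (6, 5)
Match found at i = 5.

k = 5


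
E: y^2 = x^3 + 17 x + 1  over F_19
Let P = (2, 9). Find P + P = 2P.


Doubling: s = (3 x1^2 + a) / (2 y1)
s = (3*2^2 + 17) / (2*9) mod 19 = 9
x3 = s^2 - 2 x1 mod 19 = 9^2 - 2*2 = 1
y3 = s (x1 - x3) - y1 mod 19 = 9 * (2 - 1) - 9 = 0

2P = (1, 0)


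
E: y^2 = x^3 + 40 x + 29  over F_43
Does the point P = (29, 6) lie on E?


Check whether y^2 = x^3 + 40 x + 29 (mod 43) for (x, y) = (29, 6).
LHS: y^2 = 6^2 mod 43 = 36
RHS: x^3 + 40 x + 29 = 29^3 + 40*29 + 29 mod 43 = 36
LHS = RHS

Yes, on the curve


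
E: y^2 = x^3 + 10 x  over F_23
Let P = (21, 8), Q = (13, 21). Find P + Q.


P != Q, so use the chord formula.
s = (y2 - y1) / (x2 - x1) = (13) / (15) mod 23 = 7
x3 = s^2 - x1 - x2 mod 23 = 7^2 - 21 - 13 = 15
y3 = s (x1 - x3) - y1 mod 23 = 7 * (21 - 15) - 8 = 11

P + Q = (15, 11)


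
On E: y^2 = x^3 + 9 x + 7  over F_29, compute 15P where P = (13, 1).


k = 15 = 1111_2 (binary, LSB first: 1111)
Double-and-add from P = (13, 1):
  bit 0 = 1: acc = O + (13, 1) = (13, 1)
  bit 1 = 1: acc = (13, 1) + (12, 25) = (0, 6)
  bit 2 = 1: acc = (0, 6) + (11, 25) = (9, 18)
  bit 3 = 1: acc = (9, 18) + (16, 19) = (20, 26)

15P = (20, 26)


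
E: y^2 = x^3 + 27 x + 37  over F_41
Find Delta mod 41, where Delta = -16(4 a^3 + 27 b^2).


4 a^3 + 27 b^2 = 4*27^3 + 27*37^2 = 78732 + 36963 = 115695
Delta = -16 * (115695) = -1851120
Delta mod 41 = 30

Delta = 30 (mod 41)


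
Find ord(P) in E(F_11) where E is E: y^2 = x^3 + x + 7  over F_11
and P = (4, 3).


Compute successive multiples of P until we hit O:
  1P = (4, 3)
  2P = (4, 8)
  3P = O

ord(P) = 3


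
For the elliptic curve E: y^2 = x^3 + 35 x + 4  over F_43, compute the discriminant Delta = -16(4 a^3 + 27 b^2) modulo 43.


4 a^3 + 27 b^2 = 4*35^3 + 27*4^2 = 171500 + 432 = 171932
Delta = -16 * (171932) = -2750912
Delta mod 43 = 13

Delta = 13 (mod 43)


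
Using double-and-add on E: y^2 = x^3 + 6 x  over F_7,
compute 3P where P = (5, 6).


k = 3 = 11_2 (binary, LSB first: 11)
Double-and-add from P = (5, 6):
  bit 0 = 1: acc = O + (5, 6) = (5, 6)
  bit 1 = 1: acc = (5, 6) + (1, 0) = (5, 1)

3P = (5, 1)


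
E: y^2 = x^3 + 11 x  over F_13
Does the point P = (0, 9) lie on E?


Check whether y^2 = x^3 + 11 x + 0 (mod 13) for (x, y) = (0, 9).
LHS: y^2 = 9^2 mod 13 = 3
RHS: x^3 + 11 x + 0 = 0^3 + 11*0 + 0 mod 13 = 0
LHS != RHS

No, not on the curve


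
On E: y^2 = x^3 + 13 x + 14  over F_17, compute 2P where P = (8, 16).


Doubling: s = (3 x1^2 + a) / (2 y1)
s = (3*8^2 + 13) / (2*16) mod 17 = 8
x3 = s^2 - 2 x1 mod 17 = 8^2 - 2*8 = 14
y3 = s (x1 - x3) - y1 mod 17 = 8 * (8 - 14) - 16 = 4

2P = (14, 4)


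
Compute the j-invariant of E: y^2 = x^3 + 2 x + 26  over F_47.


Delta = -16(4 a^3 + 27 b^2) mod 47 = 31
-1728 * (4 a)^3 = -1728 * (4*2)^3 mod 47 = 39
j = 39 * 31^(-1) mod 47 = 24

j = 24 (mod 47)


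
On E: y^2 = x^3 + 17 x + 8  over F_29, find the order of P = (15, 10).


Compute successive multiples of P until we hit O:
  1P = (15, 10)
  2P = (6, 23)
  3P = (4, 16)
  4P = (23, 26)
  5P = (24, 1)
  6P = (20, 24)
  7P = (3, 12)
  8P = (7, 8)
  ... (continuing to 21P)
  21P = O

ord(P) = 21


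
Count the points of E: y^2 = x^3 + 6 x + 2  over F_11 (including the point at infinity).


For each x in F_11, count y with y^2 = x^3 + 6 x + 2 mod 11:
  x = 1: RHS = 9, y in [3, 8]  -> 2 point(s)
  x = 2: RHS = 0, y in [0]  -> 1 point(s)
  x = 3: RHS = 3, y in [5, 6]  -> 2 point(s)
  x = 5: RHS = 3, y in [5, 6]  -> 2 point(s)
  x = 6: RHS = 1, y in [1, 10]  -> 2 point(s)
  x = 8: RHS = 1, y in [1, 10]  -> 2 point(s)
  x = 9: RHS = 4, y in [2, 9]  -> 2 point(s)
Affine points: 13. Add the point at infinity: total = 14.

#E(F_11) = 14


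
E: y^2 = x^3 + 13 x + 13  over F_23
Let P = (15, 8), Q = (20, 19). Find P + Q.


P != Q, so use the chord formula.
s = (y2 - y1) / (x2 - x1) = (11) / (5) mod 23 = 16
x3 = s^2 - x1 - x2 mod 23 = 16^2 - 15 - 20 = 14
y3 = s (x1 - x3) - y1 mod 23 = 16 * (15 - 14) - 8 = 8

P + Q = (14, 8)


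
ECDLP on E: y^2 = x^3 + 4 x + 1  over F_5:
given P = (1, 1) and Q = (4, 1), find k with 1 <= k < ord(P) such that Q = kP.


Enumerate multiples of P until we hit Q = (4, 1):
  1P = (1, 1)
  2P = (4, 1)
Match found at i = 2.

k = 2


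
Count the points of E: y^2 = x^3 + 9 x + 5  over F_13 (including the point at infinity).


For each x in F_13, count y with y^2 = x^3 + 9 x + 5 mod 13:
  x = 4: RHS = 1, y in [1, 12]  -> 2 point(s)
  x = 8: RHS = 4, y in [2, 11]  -> 2 point(s)
  x = 9: RHS = 9, y in [3, 10]  -> 2 point(s)
  x = 10: RHS = 3, y in [4, 9]  -> 2 point(s)
Affine points: 8. Add the point at infinity: total = 9.

#E(F_13) = 9


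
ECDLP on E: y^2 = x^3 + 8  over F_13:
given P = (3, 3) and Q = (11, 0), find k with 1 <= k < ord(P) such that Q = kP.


Enumerate multiples of P until we hit Q = (11, 0):
  1P = (3, 3)
  2P = (11, 0)
Match found at i = 2.

k = 2


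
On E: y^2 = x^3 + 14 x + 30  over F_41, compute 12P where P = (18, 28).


k = 12 = 1100_2 (binary, LSB first: 0011)
Double-and-add from P = (18, 28):
  bit 0 = 0: acc unchanged = O
  bit 1 = 0: acc unchanged = O
  bit 2 = 1: acc = O + (6, 17) = (6, 17)
  bit 3 = 1: acc = (6, 17) + (24, 39) = (13, 20)

12P = (13, 20)


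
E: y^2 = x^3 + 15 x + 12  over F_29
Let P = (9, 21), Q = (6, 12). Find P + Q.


P != Q, so use the chord formula.
s = (y2 - y1) / (x2 - x1) = (20) / (26) mod 29 = 3
x3 = s^2 - x1 - x2 mod 29 = 3^2 - 9 - 6 = 23
y3 = s (x1 - x3) - y1 mod 29 = 3 * (9 - 23) - 21 = 24

P + Q = (23, 24)


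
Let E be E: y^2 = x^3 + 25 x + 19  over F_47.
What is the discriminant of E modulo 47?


4 a^3 + 27 b^2 = 4*25^3 + 27*19^2 = 62500 + 9747 = 72247
Delta = -16 * (72247) = -1155952
Delta mod 47 = 13

Delta = 13 (mod 47)


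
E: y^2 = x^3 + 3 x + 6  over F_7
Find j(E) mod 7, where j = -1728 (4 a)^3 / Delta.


Delta = -16(4 a^3 + 27 b^2) mod 7 = 3
-1728 * (4 a)^3 = -1728 * (4*3)^3 mod 7 = 6
j = 6 * 3^(-1) mod 7 = 2

j = 2 (mod 7)


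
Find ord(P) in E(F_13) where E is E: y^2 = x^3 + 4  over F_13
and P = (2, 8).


Compute successive multiples of P until we hit O:
  1P = (2, 8)
  2P = (12, 4)
  3P = (8, 10)
  4P = (6, 8)
  5P = (5, 5)
  6P = (7, 10)
  7P = (0, 11)
  8P = (10, 4)
  ... (continuing to 21P)
  21P = O

ord(P) = 21


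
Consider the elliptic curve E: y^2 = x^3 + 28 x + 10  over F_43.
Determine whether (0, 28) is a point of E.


Check whether y^2 = x^3 + 28 x + 10 (mod 43) for (x, y) = (0, 28).
LHS: y^2 = 28^2 mod 43 = 10
RHS: x^3 + 28 x + 10 = 0^3 + 28*0 + 10 mod 43 = 10
LHS = RHS

Yes, on the curve


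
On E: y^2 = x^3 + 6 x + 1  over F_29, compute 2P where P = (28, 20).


Doubling: s = (3 x1^2 + a) / (2 y1)
s = (3*28^2 + 6) / (2*20) mod 29 = 14
x3 = s^2 - 2 x1 mod 29 = 14^2 - 2*28 = 24
y3 = s (x1 - x3) - y1 mod 29 = 14 * (28 - 24) - 20 = 7

2P = (24, 7)


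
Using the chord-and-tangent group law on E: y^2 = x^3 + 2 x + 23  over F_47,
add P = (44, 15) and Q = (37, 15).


P != Q, so use the chord formula.
s = (y2 - y1) / (x2 - x1) = (0) / (40) mod 47 = 0
x3 = s^2 - x1 - x2 mod 47 = 0^2 - 44 - 37 = 13
y3 = s (x1 - x3) - y1 mod 47 = 0 * (44 - 13) - 15 = 32

P + Q = (13, 32)


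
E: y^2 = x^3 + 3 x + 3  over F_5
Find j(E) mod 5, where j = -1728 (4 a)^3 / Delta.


Delta = -16(4 a^3 + 27 b^2) mod 5 = 4
-1728 * (4 a)^3 = -1728 * (4*3)^3 mod 5 = 1
j = 1 * 4^(-1) mod 5 = 4

j = 4 (mod 5)


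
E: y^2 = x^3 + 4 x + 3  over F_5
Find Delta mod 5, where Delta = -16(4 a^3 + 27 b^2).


4 a^3 + 27 b^2 = 4*4^3 + 27*3^2 = 256 + 243 = 499
Delta = -16 * (499) = -7984
Delta mod 5 = 1

Delta = 1 (mod 5)


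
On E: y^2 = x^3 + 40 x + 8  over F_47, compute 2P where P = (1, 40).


Doubling: s = (3 x1^2 + a) / (2 y1)
s = (3*1^2 + 40) / (2*40) mod 47 = 7
x3 = s^2 - 2 x1 mod 47 = 7^2 - 2*1 = 0
y3 = s (x1 - x3) - y1 mod 47 = 7 * (1 - 0) - 40 = 14

2P = (0, 14)


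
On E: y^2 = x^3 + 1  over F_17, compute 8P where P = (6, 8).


k = 8 = 1000_2 (binary, LSB first: 0001)
Double-and-add from P = (6, 8):
  bit 0 = 0: acc unchanged = O
  bit 1 = 0: acc unchanged = O
  bit 2 = 0: acc unchanged = O
  bit 3 = 1: acc = O + (14, 5) = (14, 5)

8P = (14, 5)


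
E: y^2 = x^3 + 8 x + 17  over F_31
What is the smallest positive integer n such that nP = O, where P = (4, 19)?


Compute successive multiples of P until we hit O:
  1P = (4, 19)
  2P = (25, 30)
  3P = (6, 8)
  4P = (28, 20)
  5P = (18, 14)
  6P = (27, 18)
  7P = (16, 26)
  8P = (15, 3)
  ... (continuing to 27P)
  27P = O

ord(P) = 27


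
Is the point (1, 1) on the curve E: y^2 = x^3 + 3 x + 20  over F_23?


Check whether y^2 = x^3 + 3 x + 20 (mod 23) for (x, y) = (1, 1).
LHS: y^2 = 1^2 mod 23 = 1
RHS: x^3 + 3 x + 20 = 1^3 + 3*1 + 20 mod 23 = 1
LHS = RHS

Yes, on the curve


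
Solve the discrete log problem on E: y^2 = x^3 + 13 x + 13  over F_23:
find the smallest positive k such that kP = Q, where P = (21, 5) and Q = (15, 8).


Enumerate multiples of P until we hit Q = (15, 8):
  1P = (21, 5)
  2P = (16, 19)
  3P = (15, 15)
  4P = (0, 6)
  5P = (8, 13)
  6P = (2, 1)
  7P = (1, 21)
  8P = (9, 13)
  9P = (19, 9)
  10P = (10, 19)
  11P = (17, 15)
  12P = (20, 4)
  13P = (6, 10)
  14P = (14, 8)
  15P = (14, 15)
  16P = (6, 13)
  17P = (20, 19)
  18P = (17, 8)
  19P = (10, 4)
  20P = (19, 14)
  21P = (9, 10)
  22P = (1, 2)
  23P = (2, 22)
  24P = (8, 10)
  25P = (0, 17)
  26P = (15, 8)
Match found at i = 26.

k = 26


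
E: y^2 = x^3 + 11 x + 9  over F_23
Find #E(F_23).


For each x in F_23, count y with y^2 = x^3 + 11 x + 9 mod 23:
  x = 0: RHS = 9, y in [3, 20]  -> 2 point(s)
  x = 2: RHS = 16, y in [4, 19]  -> 2 point(s)
  x = 3: RHS = 0, y in [0]  -> 1 point(s)
  x = 4: RHS = 2, y in [5, 18]  -> 2 point(s)
  x = 9: RHS = 9, y in [3, 20]  -> 2 point(s)
  x = 11: RHS = 12, y in [9, 14]  -> 2 point(s)
  x = 12: RHS = 6, y in [11, 12]  -> 2 point(s)
  x = 13: RHS = 3, y in [7, 16]  -> 2 point(s)
  x = 14: RHS = 9, y in [3, 20]  -> 2 point(s)
  x = 16: RHS = 3, y in [7, 16]  -> 2 point(s)
  x = 17: RHS = 3, y in [7, 16]  -> 2 point(s)
  x = 18: RHS = 13, y in [6, 17]  -> 2 point(s)
  x = 19: RHS = 16, y in [4, 19]  -> 2 point(s)
  x = 20: RHS = 18, y in [8, 15]  -> 2 point(s)
  x = 21: RHS = 2, y in [5, 18]  -> 2 point(s)
Affine points: 29. Add the point at infinity: total = 30.

#E(F_23) = 30


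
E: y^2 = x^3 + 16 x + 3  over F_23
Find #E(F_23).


For each x in F_23, count y with y^2 = x^3 + 16 x + 3 mod 23:
  x = 0: RHS = 3, y in [7, 16]  -> 2 point(s)
  x = 3: RHS = 9, y in [3, 20]  -> 2 point(s)
  x = 4: RHS = 16, y in [4, 19]  -> 2 point(s)
  x = 5: RHS = 1, y in [1, 22]  -> 2 point(s)
  x = 6: RHS = 16, y in [4, 19]  -> 2 point(s)
  x = 9: RHS = 2, y in [5, 18]  -> 2 point(s)
  x = 10: RHS = 13, y in [6, 17]  -> 2 point(s)
  x = 13: RHS = 16, y in [4, 19]  -> 2 point(s)
  x = 14: RHS = 4, y in [2, 21]  -> 2 point(s)
  x = 16: RHS = 8, y in [10, 13]  -> 2 point(s)
  x = 17: RHS = 13, y in [6, 17]  -> 2 point(s)
  x = 19: RHS = 13, y in [6, 17]  -> 2 point(s)
  x = 21: RHS = 9, y in [3, 20]  -> 2 point(s)
  x = 22: RHS = 9, y in [3, 20]  -> 2 point(s)
Affine points: 28. Add the point at infinity: total = 29.

#E(F_23) = 29


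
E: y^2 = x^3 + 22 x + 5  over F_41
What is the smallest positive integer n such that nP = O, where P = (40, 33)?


Compute successive multiples of P until we hit O:
  1P = (40, 33)
  2P = (3, 4)
  3P = (7, 25)
  4P = (36, 4)
  5P = (15, 15)
  6P = (2, 37)
  7P = (19, 36)
  8P = (18, 40)
  ... (continuing to 44P)
  44P = O

ord(P) = 44


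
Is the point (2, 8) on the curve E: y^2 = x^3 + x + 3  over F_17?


Check whether y^2 = x^3 + 1 x + 3 (mod 17) for (x, y) = (2, 8).
LHS: y^2 = 8^2 mod 17 = 13
RHS: x^3 + 1 x + 3 = 2^3 + 1*2 + 3 mod 17 = 13
LHS = RHS

Yes, on the curve


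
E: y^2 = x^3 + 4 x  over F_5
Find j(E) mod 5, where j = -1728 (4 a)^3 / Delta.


Delta = -16(4 a^3 + 27 b^2) mod 5 = 4
-1728 * (4 a)^3 = -1728 * (4*4)^3 mod 5 = 2
j = 2 * 4^(-1) mod 5 = 3

j = 3 (mod 5)


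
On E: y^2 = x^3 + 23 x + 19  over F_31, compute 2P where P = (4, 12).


Doubling: s = (3 x1^2 + a) / (2 y1)
s = (3*4^2 + 23) / (2*12) mod 31 = 12
x3 = s^2 - 2 x1 mod 31 = 12^2 - 2*4 = 12
y3 = s (x1 - x3) - y1 mod 31 = 12 * (4 - 12) - 12 = 16

2P = (12, 16)


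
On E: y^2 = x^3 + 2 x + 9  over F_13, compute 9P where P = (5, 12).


k = 9 = 1001_2 (binary, LSB first: 1001)
Double-and-add from P = (5, 12):
  bit 0 = 1: acc = O + (5, 12) = (5, 12)
  bit 1 = 0: acc unchanged = (5, 12)
  bit 2 = 0: acc unchanged = (5, 12)
  bit 3 = 1: acc = (5, 12) + (11, 6) = (11, 7)

9P = (11, 7)


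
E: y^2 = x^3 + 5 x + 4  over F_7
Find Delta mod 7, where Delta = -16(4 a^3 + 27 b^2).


4 a^3 + 27 b^2 = 4*5^3 + 27*4^2 = 500 + 432 = 932
Delta = -16 * (932) = -14912
Delta mod 7 = 5

Delta = 5 (mod 7)


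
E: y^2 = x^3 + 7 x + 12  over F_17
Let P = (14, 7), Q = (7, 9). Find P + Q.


P != Q, so use the chord formula.
s = (y2 - y1) / (x2 - x1) = (2) / (10) mod 17 = 7
x3 = s^2 - x1 - x2 mod 17 = 7^2 - 14 - 7 = 11
y3 = s (x1 - x3) - y1 mod 17 = 7 * (14 - 11) - 7 = 14

P + Q = (11, 14)


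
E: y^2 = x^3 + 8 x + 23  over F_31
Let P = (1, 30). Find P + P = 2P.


Doubling: s = (3 x1^2 + a) / (2 y1)
s = (3*1^2 + 8) / (2*30) mod 31 = 10
x3 = s^2 - 2 x1 mod 31 = 10^2 - 2*1 = 5
y3 = s (x1 - x3) - y1 mod 31 = 10 * (1 - 5) - 30 = 23

2P = (5, 23)


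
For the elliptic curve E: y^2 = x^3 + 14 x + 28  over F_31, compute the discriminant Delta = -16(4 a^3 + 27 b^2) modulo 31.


4 a^3 + 27 b^2 = 4*14^3 + 27*28^2 = 10976 + 21168 = 32144
Delta = -16 * (32144) = -514304
Delta mod 31 = 17

Delta = 17 (mod 31)


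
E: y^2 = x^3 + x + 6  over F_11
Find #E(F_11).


For each x in F_11, count y with y^2 = x^3 + 1 x + 6 mod 11:
  x = 2: RHS = 5, y in [4, 7]  -> 2 point(s)
  x = 3: RHS = 3, y in [5, 6]  -> 2 point(s)
  x = 5: RHS = 4, y in [2, 9]  -> 2 point(s)
  x = 7: RHS = 4, y in [2, 9]  -> 2 point(s)
  x = 8: RHS = 9, y in [3, 8]  -> 2 point(s)
  x = 10: RHS = 4, y in [2, 9]  -> 2 point(s)
Affine points: 12. Add the point at infinity: total = 13.

#E(F_11) = 13


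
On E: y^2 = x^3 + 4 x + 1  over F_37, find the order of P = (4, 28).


Compute successive multiples of P until we hit O:
  1P = (4, 28)
  2P = (4, 9)
  3P = O

ord(P) = 3


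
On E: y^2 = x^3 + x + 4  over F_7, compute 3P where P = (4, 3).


k = 3 = 11_2 (binary, LSB first: 11)
Double-and-add from P = (4, 3):
  bit 0 = 1: acc = O + (4, 3) = (4, 3)
  bit 1 = 1: acc = (4, 3) + (6, 4) = (6, 3)

3P = (6, 3)


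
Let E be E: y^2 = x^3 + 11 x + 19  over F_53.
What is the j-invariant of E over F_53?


Delta = -16(4 a^3 + 27 b^2) mod 53 = 14
-1728 * (4 a)^3 = -1728 * (4*11)^3 mod 53 = 8
j = 8 * 14^(-1) mod 53 = 46

j = 46 (mod 53)


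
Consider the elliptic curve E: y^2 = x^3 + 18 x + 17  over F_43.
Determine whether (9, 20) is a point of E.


Check whether y^2 = x^3 + 18 x + 17 (mod 43) for (x, y) = (9, 20).
LHS: y^2 = 20^2 mod 43 = 13
RHS: x^3 + 18 x + 17 = 9^3 + 18*9 + 17 mod 43 = 5
LHS != RHS

No, not on the curve


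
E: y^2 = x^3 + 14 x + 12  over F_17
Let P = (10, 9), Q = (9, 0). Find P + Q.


P != Q, so use the chord formula.
s = (y2 - y1) / (x2 - x1) = (8) / (16) mod 17 = 9
x3 = s^2 - x1 - x2 mod 17 = 9^2 - 10 - 9 = 11
y3 = s (x1 - x3) - y1 mod 17 = 9 * (10 - 11) - 9 = 16

P + Q = (11, 16)


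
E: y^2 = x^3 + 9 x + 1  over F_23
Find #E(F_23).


For each x in F_23, count y with y^2 = x^3 + 9 x + 1 mod 23:
  x = 0: RHS = 1, y in [1, 22]  -> 2 point(s)
  x = 2: RHS = 4, y in [2, 21]  -> 2 point(s)
  x = 3: RHS = 9, y in [3, 20]  -> 2 point(s)
  x = 4: RHS = 9, y in [3, 20]  -> 2 point(s)
  x = 6: RHS = 18, y in [8, 15]  -> 2 point(s)
  x = 7: RHS = 16, y in [4, 19]  -> 2 point(s)
  x = 9: RHS = 6, y in [11, 12]  -> 2 point(s)
  x = 16: RHS = 9, y in [3, 20]  -> 2 point(s)
  x = 19: RHS = 16, y in [4, 19]  -> 2 point(s)
  x = 20: RHS = 16, y in [4, 19]  -> 2 point(s)
Affine points: 20. Add the point at infinity: total = 21.

#E(F_23) = 21


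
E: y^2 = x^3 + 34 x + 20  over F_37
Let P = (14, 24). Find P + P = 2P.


Doubling: s = (3 x1^2 + a) / (2 y1)
s = (3*14^2 + 34) / (2*24) mod 37 = 33
x3 = s^2 - 2 x1 mod 37 = 33^2 - 2*14 = 25
y3 = s (x1 - x3) - y1 mod 37 = 33 * (14 - 25) - 24 = 20

2P = (25, 20)


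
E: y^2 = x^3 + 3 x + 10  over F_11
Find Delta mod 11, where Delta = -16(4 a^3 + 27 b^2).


4 a^3 + 27 b^2 = 4*3^3 + 27*10^2 = 108 + 2700 = 2808
Delta = -16 * (2808) = -44928
Delta mod 11 = 7

Delta = 7 (mod 11)


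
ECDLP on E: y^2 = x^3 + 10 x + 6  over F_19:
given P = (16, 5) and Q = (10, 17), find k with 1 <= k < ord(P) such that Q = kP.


Enumerate multiples of P until we hit Q = (10, 17):
  1P = (16, 5)
  2P = (10, 2)
  3P = (17, 4)
  4P = (6, 4)
  5P = (1, 6)
  6P = (8, 16)
  7P = (15, 15)
  8P = (12, 12)
  9P = (0, 5)
  10P = (3, 14)
  11P = (7, 18)
  12P = (7, 1)
  13P = (3, 5)
  14P = (0, 14)
  15P = (12, 7)
  16P = (15, 4)
  17P = (8, 3)
  18P = (1, 13)
  19P = (6, 15)
  20P = (17, 15)
  21P = (10, 17)
Match found at i = 21.

k = 21


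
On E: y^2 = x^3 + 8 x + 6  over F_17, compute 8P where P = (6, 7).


k = 8 = 1000_2 (binary, LSB first: 0001)
Double-and-add from P = (6, 7):
  bit 0 = 0: acc unchanged = O
  bit 1 = 0: acc unchanged = O
  bit 2 = 0: acc unchanged = O
  bit 3 = 1: acc = O + (6, 10) = (6, 10)

8P = (6, 10)


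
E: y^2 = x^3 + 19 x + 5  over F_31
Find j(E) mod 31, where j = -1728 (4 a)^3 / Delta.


Delta = -16(4 a^3 + 27 b^2) mod 31 = 3
-1728 * (4 a)^3 = -1728 * (4*19)^3 mod 31 = 4
j = 4 * 3^(-1) mod 31 = 22

j = 22 (mod 31)


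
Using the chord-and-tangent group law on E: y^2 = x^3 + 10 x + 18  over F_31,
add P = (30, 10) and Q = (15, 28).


P != Q, so use the chord formula.
s = (y2 - y1) / (x2 - x1) = (18) / (16) mod 31 = 5
x3 = s^2 - x1 - x2 mod 31 = 5^2 - 30 - 15 = 11
y3 = s (x1 - x3) - y1 mod 31 = 5 * (30 - 11) - 10 = 23

P + Q = (11, 23)


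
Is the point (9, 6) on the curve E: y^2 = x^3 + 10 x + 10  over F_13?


Check whether y^2 = x^3 + 10 x + 10 (mod 13) for (x, y) = (9, 6).
LHS: y^2 = 6^2 mod 13 = 10
RHS: x^3 + 10 x + 10 = 9^3 + 10*9 + 10 mod 13 = 10
LHS = RHS

Yes, on the curve


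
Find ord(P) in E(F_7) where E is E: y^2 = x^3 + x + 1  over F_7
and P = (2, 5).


Compute successive multiples of P until we hit O:
  1P = (2, 5)
  2P = (0, 6)
  3P = (0, 1)
  4P = (2, 2)
  5P = O

ord(P) = 5


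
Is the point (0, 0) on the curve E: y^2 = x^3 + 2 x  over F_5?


Check whether y^2 = x^3 + 2 x + 0 (mod 5) for (x, y) = (0, 0).
LHS: y^2 = 0^2 mod 5 = 0
RHS: x^3 + 2 x + 0 = 0^3 + 2*0 + 0 mod 5 = 0
LHS = RHS

Yes, on the curve


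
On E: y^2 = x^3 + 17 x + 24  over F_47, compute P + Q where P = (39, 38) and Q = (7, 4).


P != Q, so use the chord formula.
s = (y2 - y1) / (x2 - x1) = (13) / (15) mod 47 = 4
x3 = s^2 - x1 - x2 mod 47 = 4^2 - 39 - 7 = 17
y3 = s (x1 - x3) - y1 mod 47 = 4 * (39 - 17) - 38 = 3

P + Q = (17, 3)


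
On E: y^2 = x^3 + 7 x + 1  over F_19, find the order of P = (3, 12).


Compute successive multiples of P until we hit O:
  1P = (3, 12)
  2P = (3, 7)
  3P = O

ord(P) = 3


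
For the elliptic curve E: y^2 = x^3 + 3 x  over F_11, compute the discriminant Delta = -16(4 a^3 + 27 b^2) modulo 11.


4 a^3 + 27 b^2 = 4*3^3 + 27*0^2 = 108 + 0 = 108
Delta = -16 * (108) = -1728
Delta mod 11 = 10

Delta = 10 (mod 11)


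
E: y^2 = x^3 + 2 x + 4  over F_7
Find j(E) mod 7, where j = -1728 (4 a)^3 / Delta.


Delta = -16(4 a^3 + 27 b^2) mod 7 = 3
-1728 * (4 a)^3 = -1728 * (4*2)^3 mod 7 = 1
j = 1 * 3^(-1) mod 7 = 5

j = 5 (mod 7)


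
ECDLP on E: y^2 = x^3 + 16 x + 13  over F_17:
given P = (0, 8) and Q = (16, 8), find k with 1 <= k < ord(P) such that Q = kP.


Enumerate multiples of P until we hit Q = (16, 8):
  1P = (0, 8)
  2P = (1, 8)
  3P = (16, 9)
  4P = (2, 11)
  5P = (13, 15)
  6P = (6, 11)
  7P = (7, 14)
  8P = (9, 11)
  9P = (10, 0)
  10P = (9, 6)
  11P = (7, 3)
  12P = (6, 6)
  13P = (13, 2)
  14P = (2, 6)
  15P = (16, 8)
Match found at i = 15.

k = 15


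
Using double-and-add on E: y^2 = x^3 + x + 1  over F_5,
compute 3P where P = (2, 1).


k = 3 = 11_2 (binary, LSB first: 11)
Double-and-add from P = (2, 1):
  bit 0 = 1: acc = O + (2, 1) = (2, 1)
  bit 1 = 1: acc = (2, 1) + (2, 4) = O

3P = O


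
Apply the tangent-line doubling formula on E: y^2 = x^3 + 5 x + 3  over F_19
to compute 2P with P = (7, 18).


Doubling: s = (3 x1^2 + a) / (2 y1)
s = (3*7^2 + 5) / (2*18) mod 19 = 0
x3 = s^2 - 2 x1 mod 19 = 0^2 - 2*7 = 5
y3 = s (x1 - x3) - y1 mod 19 = 0 * (7 - 5) - 18 = 1

2P = (5, 1)


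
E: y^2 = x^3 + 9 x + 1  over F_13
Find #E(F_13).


For each x in F_13, count y with y^2 = x^3 + 9 x + 1 mod 13:
  x = 0: RHS = 1, y in [1, 12]  -> 2 point(s)
  x = 2: RHS = 1, y in [1, 12]  -> 2 point(s)
  x = 3: RHS = 3, y in [4, 9]  -> 2 point(s)
  x = 4: RHS = 10, y in [6, 7]  -> 2 point(s)
  x = 7: RHS = 4, y in [2, 11]  -> 2 point(s)
  x = 8: RHS = 0, y in [0]  -> 1 point(s)
  x = 10: RHS = 12, y in [5, 8]  -> 2 point(s)
  x = 11: RHS = 1, y in [1, 12]  -> 2 point(s)
  x = 12: RHS = 4, y in [2, 11]  -> 2 point(s)
Affine points: 17. Add the point at infinity: total = 18.

#E(F_13) = 18


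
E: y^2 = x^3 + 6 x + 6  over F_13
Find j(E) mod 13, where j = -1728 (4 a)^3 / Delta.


Delta = -16(4 a^3 + 27 b^2) mod 13 = 4
-1728 * (4 a)^3 = -1728 * (4*6)^3 mod 13 = 5
j = 5 * 4^(-1) mod 13 = 11

j = 11 (mod 13)


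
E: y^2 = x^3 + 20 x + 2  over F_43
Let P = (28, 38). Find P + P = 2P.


Doubling: s = (3 x1^2 + a) / (2 y1)
s = (3*28^2 + 20) / (2*38) mod 43 = 38
x3 = s^2 - 2 x1 mod 43 = 38^2 - 2*28 = 12
y3 = s (x1 - x3) - y1 mod 43 = 38 * (28 - 12) - 38 = 11

2P = (12, 11)


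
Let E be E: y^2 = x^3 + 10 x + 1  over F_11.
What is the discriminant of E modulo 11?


4 a^3 + 27 b^2 = 4*10^3 + 27*1^2 = 4000 + 27 = 4027
Delta = -16 * (4027) = -64432
Delta mod 11 = 6

Delta = 6 (mod 11)


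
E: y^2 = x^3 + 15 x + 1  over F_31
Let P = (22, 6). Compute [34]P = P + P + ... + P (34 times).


k = 34 = 100010_2 (binary, LSB first: 010001)
Double-and-add from P = (22, 6):
  bit 0 = 0: acc unchanged = O
  bit 1 = 1: acc = O + (23, 19) = (23, 19)
  bit 2 = 0: acc unchanged = (23, 19)
  bit 3 = 0: acc unchanged = (23, 19)
  bit 4 = 0: acc unchanged = (23, 19)
  bit 5 = 1: acc = (23, 19) + (11, 28) = (15, 6)

34P = (15, 6)


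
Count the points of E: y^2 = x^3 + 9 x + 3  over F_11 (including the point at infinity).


For each x in F_11, count y with y^2 = x^3 + 9 x + 3 mod 11:
  x = 0: RHS = 3, y in [5, 6]  -> 2 point(s)
  x = 4: RHS = 4, y in [2, 9]  -> 2 point(s)
  x = 6: RHS = 9, y in [3, 8]  -> 2 point(s)
  x = 8: RHS = 4, y in [2, 9]  -> 2 point(s)
  x = 10: RHS = 4, y in [2, 9]  -> 2 point(s)
Affine points: 10. Add the point at infinity: total = 11.

#E(F_11) = 11


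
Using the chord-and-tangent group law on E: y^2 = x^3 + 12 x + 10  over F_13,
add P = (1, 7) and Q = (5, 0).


P != Q, so use the chord formula.
s = (y2 - y1) / (x2 - x1) = (6) / (4) mod 13 = 8
x3 = s^2 - x1 - x2 mod 13 = 8^2 - 1 - 5 = 6
y3 = s (x1 - x3) - y1 mod 13 = 8 * (1 - 6) - 7 = 5

P + Q = (6, 5)


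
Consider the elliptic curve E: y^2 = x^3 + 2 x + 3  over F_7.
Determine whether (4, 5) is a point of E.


Check whether y^2 = x^3 + 2 x + 3 (mod 7) for (x, y) = (4, 5).
LHS: y^2 = 5^2 mod 7 = 4
RHS: x^3 + 2 x + 3 = 4^3 + 2*4 + 3 mod 7 = 5
LHS != RHS

No, not on the curve


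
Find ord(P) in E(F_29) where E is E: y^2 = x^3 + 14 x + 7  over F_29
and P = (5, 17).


Compute successive multiples of P until we hit O:
  1P = (5, 17)
  2P = (18, 1)
  3P = (7, 10)
  4P = (22, 28)
  5P = (26, 24)
  6P = (11, 10)
  7P = (20, 15)
  8P = (20, 14)
  ... (continuing to 15P)
  15P = O

ord(P) = 15


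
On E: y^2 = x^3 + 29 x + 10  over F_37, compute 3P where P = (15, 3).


k = 3 = 11_2 (binary, LSB first: 11)
Double-and-add from P = (15, 3):
  bit 0 = 1: acc = O + (15, 3) = (15, 3)
  bit 1 = 1: acc = (15, 3) + (6, 17) = (7, 1)

3P = (7, 1)


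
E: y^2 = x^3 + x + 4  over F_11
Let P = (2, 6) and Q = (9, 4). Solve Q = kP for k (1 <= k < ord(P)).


Enumerate multiples of P until we hit Q = (9, 4):
  1P = (2, 6)
  2P = (0, 9)
  3P = (3, 1)
  4P = (9, 7)
  5P = (9, 4)
Match found at i = 5.

k = 5


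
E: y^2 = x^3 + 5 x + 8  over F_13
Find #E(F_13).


For each x in F_13, count y with y^2 = x^3 + 5 x + 8 mod 13:
  x = 1: RHS = 1, y in [1, 12]  -> 2 point(s)
  x = 2: RHS = 0, y in [0]  -> 1 point(s)
  x = 4: RHS = 1, y in [1, 12]  -> 2 point(s)
  x = 7: RHS = 9, y in [3, 10]  -> 2 point(s)
  x = 8: RHS = 1, y in [1, 12]  -> 2 point(s)
  x = 11: RHS = 3, y in [4, 9]  -> 2 point(s)
Affine points: 11. Add the point at infinity: total = 12.

#E(F_13) = 12


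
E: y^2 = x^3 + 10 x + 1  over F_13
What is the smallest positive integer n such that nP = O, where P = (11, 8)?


Compute successive multiples of P until we hit O:
  1P = (11, 8)
  2P = (0, 12)
  3P = (6, 2)
  4P = (12, 9)
  5P = (4, 12)
  6P = (10, 10)
  7P = (9, 1)
  8P = (2, 4)
  ... (continuing to 19P)
  19P = O

ord(P) = 19


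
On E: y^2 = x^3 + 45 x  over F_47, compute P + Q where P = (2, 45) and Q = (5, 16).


P != Q, so use the chord formula.
s = (y2 - y1) / (x2 - x1) = (18) / (3) mod 47 = 6
x3 = s^2 - x1 - x2 mod 47 = 6^2 - 2 - 5 = 29
y3 = s (x1 - x3) - y1 mod 47 = 6 * (2 - 29) - 45 = 28

P + Q = (29, 28)


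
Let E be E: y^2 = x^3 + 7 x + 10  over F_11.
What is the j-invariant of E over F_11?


Delta = -16(4 a^3 + 27 b^2) mod 11 = 1
-1728 * (4 a)^3 = -1728 * (4*7)^3 mod 11 = 4
j = 4 * 1^(-1) mod 11 = 4

j = 4 (mod 11)


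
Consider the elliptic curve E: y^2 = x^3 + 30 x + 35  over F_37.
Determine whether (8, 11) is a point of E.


Check whether y^2 = x^3 + 30 x + 35 (mod 37) for (x, y) = (8, 11).
LHS: y^2 = 11^2 mod 37 = 10
RHS: x^3 + 30 x + 35 = 8^3 + 30*8 + 35 mod 37 = 10
LHS = RHS

Yes, on the curve


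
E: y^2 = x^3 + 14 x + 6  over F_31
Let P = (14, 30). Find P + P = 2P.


Doubling: s = (3 x1^2 + a) / (2 y1)
s = (3*14^2 + 14) / (2*30) mod 31 = 9
x3 = s^2 - 2 x1 mod 31 = 9^2 - 2*14 = 22
y3 = s (x1 - x3) - y1 mod 31 = 9 * (14 - 22) - 30 = 22

2P = (22, 22)


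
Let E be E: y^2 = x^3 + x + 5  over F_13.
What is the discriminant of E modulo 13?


4 a^3 + 27 b^2 = 4*1^3 + 27*5^2 = 4 + 675 = 679
Delta = -16 * (679) = -10864
Delta mod 13 = 4

Delta = 4 (mod 13)


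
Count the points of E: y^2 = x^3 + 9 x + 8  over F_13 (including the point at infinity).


For each x in F_13, count y with y^2 = x^3 + 9 x + 8 mod 13:
  x = 3: RHS = 10, y in [6, 7]  -> 2 point(s)
  x = 4: RHS = 4, y in [2, 11]  -> 2 point(s)
  x = 5: RHS = 9, y in [3, 10]  -> 2 point(s)
  x = 9: RHS = 12, y in [5, 8]  -> 2 point(s)
Affine points: 8. Add the point at infinity: total = 9.

#E(F_13) = 9


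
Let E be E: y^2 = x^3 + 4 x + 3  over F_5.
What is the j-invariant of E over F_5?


Delta = -16(4 a^3 + 27 b^2) mod 5 = 1
-1728 * (4 a)^3 = -1728 * (4*4)^3 mod 5 = 2
j = 2 * 1^(-1) mod 5 = 2

j = 2 (mod 5)


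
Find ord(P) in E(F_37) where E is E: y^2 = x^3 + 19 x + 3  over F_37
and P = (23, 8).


Compute successive multiples of P until we hit O:
  1P = (23, 8)
  2P = (27, 16)
  3P = (28, 19)
  4P = (16, 0)
  5P = (28, 18)
  6P = (27, 21)
  7P = (23, 29)
  8P = O

ord(P) = 8


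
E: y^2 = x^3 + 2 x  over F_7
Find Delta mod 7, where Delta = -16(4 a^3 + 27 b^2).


4 a^3 + 27 b^2 = 4*2^3 + 27*0^2 = 32 + 0 = 32
Delta = -16 * (32) = -512
Delta mod 7 = 6

Delta = 6 (mod 7)


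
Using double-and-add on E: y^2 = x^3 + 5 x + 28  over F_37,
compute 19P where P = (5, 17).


k = 19 = 10011_2 (binary, LSB first: 11001)
Double-and-add from P = (5, 17):
  bit 0 = 1: acc = O + (5, 17) = (5, 17)
  bit 1 = 1: acc = (5, 17) + (31, 35) = (26, 14)
  bit 2 = 0: acc unchanged = (26, 14)
  bit 3 = 0: acc unchanged = (26, 14)
  bit 4 = 1: acc = (26, 14) + (19, 27) = (3, 12)

19P = (3, 12)


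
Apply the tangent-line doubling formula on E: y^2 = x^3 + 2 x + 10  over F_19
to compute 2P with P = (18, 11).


Doubling: s = (3 x1^2 + a) / (2 y1)
s = (3*18^2 + 2) / (2*11) mod 19 = 8
x3 = s^2 - 2 x1 mod 19 = 8^2 - 2*18 = 9
y3 = s (x1 - x3) - y1 mod 19 = 8 * (18 - 9) - 11 = 4

2P = (9, 4)


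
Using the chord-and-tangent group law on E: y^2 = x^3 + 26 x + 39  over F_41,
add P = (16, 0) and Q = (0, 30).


P != Q, so use the chord formula.
s = (y2 - y1) / (x2 - x1) = (30) / (25) mod 41 = 34
x3 = s^2 - x1 - x2 mod 41 = 34^2 - 16 - 0 = 33
y3 = s (x1 - x3) - y1 mod 41 = 34 * (16 - 33) - 0 = 37

P + Q = (33, 37)


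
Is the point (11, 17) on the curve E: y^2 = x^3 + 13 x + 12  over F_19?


Check whether y^2 = x^3 + 13 x + 12 (mod 19) for (x, y) = (11, 17).
LHS: y^2 = 17^2 mod 19 = 4
RHS: x^3 + 13 x + 12 = 11^3 + 13*11 + 12 mod 19 = 4
LHS = RHS

Yes, on the curve


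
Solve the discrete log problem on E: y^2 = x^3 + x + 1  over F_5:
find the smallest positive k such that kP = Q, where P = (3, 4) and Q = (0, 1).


Enumerate multiples of P until we hit Q = (0, 1):
  1P = (3, 4)
  2P = (0, 4)
  3P = (2, 1)
  4P = (4, 3)
  5P = (4, 2)
  6P = (2, 4)
  7P = (0, 1)
Match found at i = 7.

k = 7


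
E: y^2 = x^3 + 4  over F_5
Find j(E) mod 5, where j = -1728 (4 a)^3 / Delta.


Delta = -16(4 a^3 + 27 b^2) mod 5 = 3
-1728 * (4 a)^3 = -1728 * (4*0)^3 mod 5 = 0
j = 0 * 3^(-1) mod 5 = 0

j = 0 (mod 5)


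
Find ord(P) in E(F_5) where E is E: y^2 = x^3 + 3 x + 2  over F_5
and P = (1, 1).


Compute successive multiples of P until we hit O:
  1P = (1, 1)
  2P = (2, 1)
  3P = (2, 4)
  4P = (1, 4)
  5P = O

ord(P) = 5


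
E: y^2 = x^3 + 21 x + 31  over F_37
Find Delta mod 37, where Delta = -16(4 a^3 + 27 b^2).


4 a^3 + 27 b^2 = 4*21^3 + 27*31^2 = 37044 + 25947 = 62991
Delta = -16 * (62991) = -1007856
Delta mod 37 = 24

Delta = 24 (mod 37)


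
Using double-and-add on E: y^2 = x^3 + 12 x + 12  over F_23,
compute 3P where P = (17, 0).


k = 3 = 11_2 (binary, LSB first: 11)
Double-and-add from P = (17, 0):
  bit 0 = 1: acc = O + (17, 0) = (17, 0)
  bit 1 = 1: acc = (17, 0) + O = (17, 0)

3P = (17, 0)
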